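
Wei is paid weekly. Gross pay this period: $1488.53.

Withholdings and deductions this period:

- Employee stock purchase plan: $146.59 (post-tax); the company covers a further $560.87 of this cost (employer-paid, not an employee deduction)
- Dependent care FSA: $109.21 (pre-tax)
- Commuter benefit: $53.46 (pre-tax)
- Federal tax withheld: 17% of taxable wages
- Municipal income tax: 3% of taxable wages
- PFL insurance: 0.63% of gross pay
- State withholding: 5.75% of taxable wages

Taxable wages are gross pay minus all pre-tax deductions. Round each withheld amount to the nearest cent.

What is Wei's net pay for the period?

$828.47

Dependent care FSA: $109.21
Commuter benefit: $53.46
Pre-tax total = $109.21 + $53.46 = $162.67
Taxable wages = $1488.53 − $162.67 = $1325.86
Municipal income tax: $1325.86 × 0.03 = $39.78
Federal tax withheld: $1325.86 × 0.17 = $225.40
State withholding: $1325.86 × 0.0575 = $76.24
PFL insurance: $1488.53 × 0.0063 = $9.38
Employee stock purchase plan: $146.59
(Employer's $560.87 toward employee stock purchase plan is not withheld from the employee.)
Total deductions = $109.21 + $53.46 + $39.78 + $225.40 + $76.24 + $9.38 + $146.59 = $660.06
Net pay = $1488.53 − $660.06 = $828.47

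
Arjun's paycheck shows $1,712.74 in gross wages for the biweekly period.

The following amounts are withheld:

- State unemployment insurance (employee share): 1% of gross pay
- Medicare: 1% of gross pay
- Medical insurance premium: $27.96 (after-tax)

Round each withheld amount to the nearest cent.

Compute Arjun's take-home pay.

Medicare: $1,712.74 × 0.01 = $17.13
State unemployment insurance (employee share): $1,712.74 × 0.01 = $17.13
Medical insurance premium: $27.96
Total deductions = $17.13 + $17.13 + $27.96 = $62.22
Net pay = $1,712.74 − $62.22 = $1,650.52

$1,650.52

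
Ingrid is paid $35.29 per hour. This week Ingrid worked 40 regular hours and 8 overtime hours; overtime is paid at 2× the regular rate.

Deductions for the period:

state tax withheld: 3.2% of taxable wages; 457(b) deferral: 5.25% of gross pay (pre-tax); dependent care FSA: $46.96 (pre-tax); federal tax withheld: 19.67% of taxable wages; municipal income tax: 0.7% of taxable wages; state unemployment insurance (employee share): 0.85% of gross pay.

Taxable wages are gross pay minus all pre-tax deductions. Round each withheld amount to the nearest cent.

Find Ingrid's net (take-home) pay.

Regular pay: 40 × $35.29 = $1,411.60
Overtime pay: 8 × $35.29 × 2 = $564.64
Gross pay = $1,411.60 + $564.64 = $1,976.24
457(b) deferral: $1,976.24 × 0.0525 = $103.75
Dependent care FSA: $46.96
Pre-tax total = $103.75 + $46.96 = $150.71
Taxable wages = $1,976.24 − $150.71 = $1,825.53
Federal tax withheld: $1,825.53 × 0.1967 = $359.08
State tax withheld: $1,825.53 × 0.032 = $58.42
Municipal income tax: $1,825.53 × 0.007 = $12.78
State unemployment insurance (employee share): $1,976.24 × 0.0085 = $16.80
Total deductions = $103.75 + $46.96 + $359.08 + $58.42 + $12.78 + $16.80 = $597.79
Net pay = $1,976.24 − $597.79 = $1,378.45

$1,378.45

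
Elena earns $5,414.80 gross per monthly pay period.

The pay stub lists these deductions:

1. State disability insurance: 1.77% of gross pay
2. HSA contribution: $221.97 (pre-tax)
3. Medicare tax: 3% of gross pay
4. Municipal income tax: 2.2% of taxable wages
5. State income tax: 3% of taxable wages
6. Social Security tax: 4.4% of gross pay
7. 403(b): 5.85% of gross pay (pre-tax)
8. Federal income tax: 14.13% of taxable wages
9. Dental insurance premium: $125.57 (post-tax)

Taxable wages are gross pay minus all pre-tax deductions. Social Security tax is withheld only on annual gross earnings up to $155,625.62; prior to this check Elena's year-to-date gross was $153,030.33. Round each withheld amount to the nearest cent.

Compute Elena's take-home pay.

$3,435.48

403(b): $5,414.80 × 0.0585 = $316.77
HSA contribution: $221.97
Pre-tax total = $316.77 + $221.97 = $538.74
Taxable wages = $5,414.80 − $538.74 = $4,876.06
Federal income tax: $4,876.06 × 0.1413 = $688.99
State income tax: $4,876.06 × 0.03 = $146.28
Municipal income tax: $4,876.06 × 0.022 = $107.27
Medicare tax: $5,414.80 × 0.03 = $162.44
Social Security tax: only $155,625.62 − $153,030.33 = $2,595.29 of this check is subject → $2,595.29 × 0.044 = $114.19
State disability insurance: $5,414.80 × 0.0177 = $95.84
Dental insurance premium: $125.57
Total deductions = $316.77 + $221.97 + $688.99 + $146.28 + $107.27 + $162.44 + $114.19 + $95.84 + $125.57 = $1,979.32
Net pay = $5,414.80 − $1,979.32 = $3,435.48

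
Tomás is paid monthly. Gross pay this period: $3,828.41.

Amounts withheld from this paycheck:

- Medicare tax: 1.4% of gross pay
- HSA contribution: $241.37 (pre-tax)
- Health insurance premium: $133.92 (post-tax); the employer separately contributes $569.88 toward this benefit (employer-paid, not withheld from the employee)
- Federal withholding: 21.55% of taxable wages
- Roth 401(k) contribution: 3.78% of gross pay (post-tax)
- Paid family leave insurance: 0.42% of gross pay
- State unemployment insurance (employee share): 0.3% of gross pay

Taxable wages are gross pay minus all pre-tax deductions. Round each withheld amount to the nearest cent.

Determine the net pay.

$2,454.23

HSA contribution: $241.37
Taxable wages = $3,828.41 − $241.37 = $3,587.04
Federal withholding: $3,587.04 × 0.2155 = $773.01
Medicare tax: $3,828.41 × 0.014 = $53.60
State unemployment insurance (employee share): $3,828.41 × 0.003 = $11.49
Paid family leave insurance: $3,828.41 × 0.0042 = $16.08
Health insurance premium: $133.92
Roth 401(k) contribution: $3,828.41 × 0.0378 = $144.71
(Employer's $569.88 toward health insurance premium is not withheld from the employee.)
Total deductions = $241.37 + $773.01 + $53.60 + $11.49 + $16.08 + $133.92 + $144.71 = $1,374.18
Net pay = $3,828.41 − $1,374.18 = $2,454.23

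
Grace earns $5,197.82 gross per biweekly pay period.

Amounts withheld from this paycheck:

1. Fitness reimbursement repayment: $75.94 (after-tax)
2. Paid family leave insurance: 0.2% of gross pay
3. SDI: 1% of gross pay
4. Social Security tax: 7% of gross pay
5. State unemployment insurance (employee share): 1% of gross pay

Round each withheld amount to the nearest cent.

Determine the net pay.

State unemployment insurance (employee share): $5,197.82 × 0.01 = $51.98
Social Security tax: $5,197.82 × 0.07 = $363.85
SDI: $5,197.82 × 0.01 = $51.98
Paid family leave insurance: $5,197.82 × 0.002 = $10.40
Fitness reimbursement repayment: $75.94
Total deductions = $51.98 + $363.85 + $51.98 + $10.40 + $75.94 = $554.15
Net pay = $5,197.82 − $554.15 = $4,643.67

$4,643.67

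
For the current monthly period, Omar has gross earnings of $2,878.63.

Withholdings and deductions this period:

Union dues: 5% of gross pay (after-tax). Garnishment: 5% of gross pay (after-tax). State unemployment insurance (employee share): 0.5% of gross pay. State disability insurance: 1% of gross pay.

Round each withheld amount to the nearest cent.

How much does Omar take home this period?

$2,547.59

State disability insurance: $2,878.63 × 0.01 = $28.79
State unemployment insurance (employee share): $2,878.63 × 0.005 = $14.39
Union dues: $2,878.63 × 0.05 = $143.93
Garnishment: $2,878.63 × 0.05 = $143.93
Total deductions = $28.79 + $14.39 + $143.93 + $143.93 = $331.04
Net pay = $2,878.63 − $331.04 = $2,547.59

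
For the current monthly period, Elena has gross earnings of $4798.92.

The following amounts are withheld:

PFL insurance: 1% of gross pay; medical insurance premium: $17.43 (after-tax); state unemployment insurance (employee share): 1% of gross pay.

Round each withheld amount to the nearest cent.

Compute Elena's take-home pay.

$4685.51

PFL insurance: $4798.92 × 0.01 = $47.99
State unemployment insurance (employee share): $4798.92 × 0.01 = $47.99
Medical insurance premium: $17.43
Total deductions = $47.99 + $47.99 + $17.43 = $113.41
Net pay = $4798.92 − $113.41 = $4685.51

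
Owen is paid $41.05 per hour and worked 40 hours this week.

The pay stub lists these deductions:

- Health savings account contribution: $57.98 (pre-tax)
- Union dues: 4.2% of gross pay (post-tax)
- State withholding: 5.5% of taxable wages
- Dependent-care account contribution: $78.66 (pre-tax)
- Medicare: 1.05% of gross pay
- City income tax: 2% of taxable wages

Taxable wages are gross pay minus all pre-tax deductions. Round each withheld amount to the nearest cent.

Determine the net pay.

$1306.26

Gross pay: 40 × $41.05 = $1642.00
Dependent-care account contribution: $78.66
Health savings account contribution: $57.98
Pre-tax total = $78.66 + $57.98 = $136.64
Taxable wages = $1642.00 − $136.64 = $1505.36
City income tax: $1505.36 × 0.02 = $30.11
State withholding: $1505.36 × 0.055 = $82.79
Medicare: $1642.00 × 0.0105 = $17.24
Union dues: $1642.00 × 0.042 = $68.96
Total deductions = $78.66 + $57.98 + $30.11 + $82.79 + $17.24 + $68.96 = $335.74
Net pay = $1642.00 − $335.74 = $1306.26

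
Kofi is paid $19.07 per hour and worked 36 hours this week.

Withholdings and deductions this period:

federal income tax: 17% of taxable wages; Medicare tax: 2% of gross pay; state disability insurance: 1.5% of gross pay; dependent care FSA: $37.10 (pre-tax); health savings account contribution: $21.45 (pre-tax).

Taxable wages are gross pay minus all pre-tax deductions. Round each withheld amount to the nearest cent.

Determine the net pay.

$497.19

Gross pay: 36 × $19.07 = $686.52
Health savings account contribution: $21.45
Dependent care FSA: $37.10
Pre-tax total = $21.45 + $37.10 = $58.55
Taxable wages = $686.52 − $58.55 = $627.97
Federal income tax: $627.97 × 0.17 = $106.75
Medicare tax: $686.52 × 0.02 = $13.73
State disability insurance: $686.52 × 0.015 = $10.30
Total deductions = $21.45 + $37.10 + $106.75 + $13.73 + $10.30 = $189.33
Net pay = $686.52 − $189.33 = $497.19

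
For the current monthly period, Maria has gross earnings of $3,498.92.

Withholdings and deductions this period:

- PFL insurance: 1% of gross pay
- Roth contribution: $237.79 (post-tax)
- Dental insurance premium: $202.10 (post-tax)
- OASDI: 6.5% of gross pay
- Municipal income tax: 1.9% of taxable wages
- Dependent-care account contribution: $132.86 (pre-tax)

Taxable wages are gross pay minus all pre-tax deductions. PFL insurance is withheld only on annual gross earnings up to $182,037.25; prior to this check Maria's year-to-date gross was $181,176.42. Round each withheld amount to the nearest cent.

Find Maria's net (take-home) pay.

Dependent-care account contribution: $132.86
Taxable wages = $3,498.92 − $132.86 = $3,366.06
Municipal income tax: $3,366.06 × 0.019 = $63.96
PFL insurance: only $182,037.25 − $181,176.42 = $860.83 of this check is subject → $860.83 × 0.01 = $8.61
OASDI: $3,498.92 × 0.065 = $227.43
Roth contribution: $237.79
Dental insurance premium: $202.10
Total deductions = $132.86 + $63.96 + $8.61 + $227.43 + $237.79 + $202.10 = $872.75
Net pay = $3,498.92 − $872.75 = $2,626.17

$2,626.17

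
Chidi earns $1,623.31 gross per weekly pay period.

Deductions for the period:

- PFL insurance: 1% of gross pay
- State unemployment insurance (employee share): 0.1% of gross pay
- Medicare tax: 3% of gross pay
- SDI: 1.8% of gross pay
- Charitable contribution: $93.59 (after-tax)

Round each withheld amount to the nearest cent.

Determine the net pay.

PFL insurance: $1,623.31 × 0.01 = $16.23
SDI: $1,623.31 × 0.018 = $29.22
Medicare tax: $1,623.31 × 0.03 = $48.70
State unemployment insurance (employee share): $1,623.31 × 0.001 = $1.62
Charitable contribution: $93.59
Total deductions = $16.23 + $29.22 + $48.70 + $1.62 + $93.59 = $189.36
Net pay = $1,623.31 − $189.36 = $1,433.95

$1,433.95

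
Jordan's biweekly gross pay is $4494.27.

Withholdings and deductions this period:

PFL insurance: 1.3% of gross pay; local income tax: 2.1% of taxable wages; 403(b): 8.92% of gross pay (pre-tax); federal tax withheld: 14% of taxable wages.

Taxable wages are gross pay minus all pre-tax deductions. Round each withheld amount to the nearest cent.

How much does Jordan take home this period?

403(b): $4494.27 × 0.0892 = $400.89
Taxable wages = $4494.27 − $400.89 = $4093.38
Federal tax withheld: $4093.38 × 0.14 = $573.07
Local income tax: $4093.38 × 0.021 = $85.96
PFL insurance: $4494.27 × 0.013 = $58.43
Total deductions = $400.89 + $573.07 + $85.96 + $58.43 = $1118.35
Net pay = $4494.27 − $1118.35 = $3375.92

$3375.92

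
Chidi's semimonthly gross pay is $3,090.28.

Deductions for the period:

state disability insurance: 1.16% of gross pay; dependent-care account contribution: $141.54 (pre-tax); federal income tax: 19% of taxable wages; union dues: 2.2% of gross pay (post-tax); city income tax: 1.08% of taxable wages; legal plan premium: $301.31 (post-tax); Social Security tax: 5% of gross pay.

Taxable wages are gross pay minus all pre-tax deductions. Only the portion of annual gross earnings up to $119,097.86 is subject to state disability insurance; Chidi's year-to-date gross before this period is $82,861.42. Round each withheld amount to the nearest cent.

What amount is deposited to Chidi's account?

$1,796.97

Dependent-care account contribution: $141.54
Taxable wages = $3,090.28 − $141.54 = $2,948.74
Federal income tax: $2,948.74 × 0.19 = $560.26
City income tax: $2,948.74 × 0.0108 = $31.85
Social Security tax: $3,090.28 × 0.05 = $154.51
State disability insurance: cap not yet reached, full $3,090.28 is subject → $3,090.28 × 0.0116 = $35.85
Union dues: $3,090.28 × 0.022 = $67.99
Legal plan premium: $301.31
Total deductions = $141.54 + $560.26 + $31.85 + $154.51 + $35.85 + $67.99 + $301.31 = $1,293.31
Net pay = $3,090.28 − $1,293.31 = $1,796.97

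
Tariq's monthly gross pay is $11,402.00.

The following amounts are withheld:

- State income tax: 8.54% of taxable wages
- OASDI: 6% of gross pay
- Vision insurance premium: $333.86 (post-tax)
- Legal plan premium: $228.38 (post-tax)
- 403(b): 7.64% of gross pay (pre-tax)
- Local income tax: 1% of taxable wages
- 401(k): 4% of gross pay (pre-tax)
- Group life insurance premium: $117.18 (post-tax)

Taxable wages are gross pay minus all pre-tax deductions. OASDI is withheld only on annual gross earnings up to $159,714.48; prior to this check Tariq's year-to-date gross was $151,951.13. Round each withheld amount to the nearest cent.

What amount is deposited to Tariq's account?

$7,968.45

403(b): $11,402.00 × 0.0764 = $871.11
401(k): $11,402.00 × 0.04 = $456.08
Pre-tax total = $871.11 + $456.08 = $1,327.19
Taxable wages = $11,402.00 − $1,327.19 = $10,074.81
State income tax: $10,074.81 × 0.0854 = $860.39
Local income tax: $10,074.81 × 0.01 = $100.75
OASDI: only $159,714.48 − $151,951.13 = $7,763.35 of this check is subject → $7,763.35 × 0.06 = $465.80
Vision insurance premium: $333.86
Legal plan premium: $228.38
Group life insurance premium: $117.18
Total deductions = $871.11 + $456.08 + $860.39 + $100.75 + $465.80 + $333.86 + $228.38 + $117.18 = $3,433.55
Net pay = $11,402.00 − $3,433.55 = $7,968.45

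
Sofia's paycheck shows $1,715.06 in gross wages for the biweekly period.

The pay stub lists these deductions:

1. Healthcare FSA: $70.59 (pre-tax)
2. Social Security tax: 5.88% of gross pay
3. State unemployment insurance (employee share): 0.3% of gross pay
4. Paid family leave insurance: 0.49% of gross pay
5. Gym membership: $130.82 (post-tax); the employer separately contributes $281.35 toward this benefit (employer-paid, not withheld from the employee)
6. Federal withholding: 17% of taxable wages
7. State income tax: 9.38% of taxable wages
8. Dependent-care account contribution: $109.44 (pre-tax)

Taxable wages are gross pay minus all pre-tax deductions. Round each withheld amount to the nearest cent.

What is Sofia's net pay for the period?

Healthcare FSA: $70.59
Dependent-care account contribution: $109.44
Pre-tax total = $70.59 + $109.44 = $180.03
Taxable wages = $1,715.06 − $180.03 = $1,535.03
State income tax: $1,535.03 × 0.0938 = $143.99
Federal withholding: $1,535.03 × 0.17 = $260.96
Social Security tax: $1,715.06 × 0.0588 = $100.85
State unemployment insurance (employee share): $1,715.06 × 0.003 = $5.15
Paid family leave insurance: $1,715.06 × 0.0049 = $8.40
Gym membership: $130.82
(Employer's $281.35 toward gym membership is not withheld from the employee.)
Total deductions = $70.59 + $109.44 + $143.99 + $260.96 + $100.85 + $5.15 + $8.40 + $130.82 = $830.20
Net pay = $1,715.06 − $830.20 = $884.86

$884.86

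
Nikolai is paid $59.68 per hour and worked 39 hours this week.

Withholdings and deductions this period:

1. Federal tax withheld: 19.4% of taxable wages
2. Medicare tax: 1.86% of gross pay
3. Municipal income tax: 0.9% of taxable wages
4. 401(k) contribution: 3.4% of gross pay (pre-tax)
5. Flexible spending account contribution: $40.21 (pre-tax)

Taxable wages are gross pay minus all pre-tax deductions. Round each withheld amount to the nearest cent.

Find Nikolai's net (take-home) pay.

$1,716.63

Gross pay: 39 × $59.68 = $2,327.52
Flexible spending account contribution: $40.21
401(k) contribution: $2,327.52 × 0.034 = $79.14
Pre-tax total = $40.21 + $79.14 = $119.35
Taxable wages = $2,327.52 − $119.35 = $2,208.17
Federal tax withheld: $2,208.17 × 0.194 = $428.38
Municipal income tax: $2,208.17 × 0.009 = $19.87
Medicare tax: $2,327.52 × 0.0186 = $43.29
Total deductions = $40.21 + $79.14 + $428.38 + $19.87 + $43.29 = $610.89
Net pay = $2,327.52 − $610.89 = $1,716.63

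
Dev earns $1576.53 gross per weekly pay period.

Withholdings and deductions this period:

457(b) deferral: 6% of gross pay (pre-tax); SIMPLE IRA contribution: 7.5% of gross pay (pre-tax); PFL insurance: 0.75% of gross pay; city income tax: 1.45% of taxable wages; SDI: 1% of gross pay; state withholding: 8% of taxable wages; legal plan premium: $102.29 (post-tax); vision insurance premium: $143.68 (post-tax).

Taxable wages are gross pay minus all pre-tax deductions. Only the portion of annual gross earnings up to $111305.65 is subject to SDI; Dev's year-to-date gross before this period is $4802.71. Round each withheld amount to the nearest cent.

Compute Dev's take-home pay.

SIMPLE IRA contribution: $1576.53 × 0.075 = $118.24
457(b) deferral: $1576.53 × 0.06 = $94.59
Pre-tax total = $118.24 + $94.59 = $212.83
Taxable wages = $1576.53 − $212.83 = $1363.70
City income tax: $1363.70 × 0.0145 = $19.77
State withholding: $1363.70 × 0.08 = $109.10
SDI: cap not yet reached, full $1576.53 is subject → $1576.53 × 0.01 = $15.77
PFL insurance: $1576.53 × 0.0075 = $11.82
Legal plan premium: $102.29
Vision insurance premium: $143.68
Total deductions = $118.24 + $94.59 + $19.77 + $109.10 + $15.77 + $11.82 + $102.29 + $143.68 = $615.26
Net pay = $1576.53 − $615.26 = $961.27

$961.27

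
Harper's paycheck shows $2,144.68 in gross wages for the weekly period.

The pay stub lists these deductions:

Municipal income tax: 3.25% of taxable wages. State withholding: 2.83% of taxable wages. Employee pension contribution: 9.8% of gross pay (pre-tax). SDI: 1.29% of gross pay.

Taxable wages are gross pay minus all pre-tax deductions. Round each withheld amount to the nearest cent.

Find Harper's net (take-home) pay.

Employee pension contribution: $2,144.68 × 0.098 = $210.18
Taxable wages = $2,144.68 − $210.18 = $1,934.50
State withholding: $1,934.50 × 0.0283 = $54.75
Municipal income tax: $1,934.50 × 0.0325 = $62.87
SDI: $2,144.68 × 0.0129 = $27.67
Total deductions = $210.18 + $54.75 + $62.87 + $27.67 = $355.47
Net pay = $2,144.68 − $355.47 = $1,789.21

$1,789.21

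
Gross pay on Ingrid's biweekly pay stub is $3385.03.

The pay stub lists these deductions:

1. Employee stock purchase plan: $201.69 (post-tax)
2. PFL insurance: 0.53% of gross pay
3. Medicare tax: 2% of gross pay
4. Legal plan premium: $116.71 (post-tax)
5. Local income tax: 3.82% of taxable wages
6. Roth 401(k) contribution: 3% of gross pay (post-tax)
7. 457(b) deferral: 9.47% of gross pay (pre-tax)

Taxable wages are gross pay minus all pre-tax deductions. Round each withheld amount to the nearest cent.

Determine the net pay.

$2441.82

457(b) deferral: $3385.03 × 0.0947 = $320.56
Taxable wages = $3385.03 − $320.56 = $3064.47
Local income tax: $3064.47 × 0.0382 = $117.06
Medicare tax: $3385.03 × 0.02 = $67.70
PFL insurance: $3385.03 × 0.0053 = $17.94
Employee stock purchase plan: $201.69
Legal plan premium: $116.71
Roth 401(k) contribution: $3385.03 × 0.03 = $101.55
Total deductions = $320.56 + $117.06 + $67.70 + $17.94 + $201.69 + $116.71 + $101.55 = $943.21
Net pay = $3385.03 − $943.21 = $2441.82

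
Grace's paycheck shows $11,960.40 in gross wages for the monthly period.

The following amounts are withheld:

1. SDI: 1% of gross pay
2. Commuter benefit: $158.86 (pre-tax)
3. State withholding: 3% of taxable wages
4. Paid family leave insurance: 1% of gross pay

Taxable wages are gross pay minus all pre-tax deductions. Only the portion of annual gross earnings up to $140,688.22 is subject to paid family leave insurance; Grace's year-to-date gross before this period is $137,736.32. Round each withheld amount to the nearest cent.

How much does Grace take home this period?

$11,298.37

Commuter benefit: $158.86
Taxable wages = $11,960.40 − $158.86 = $11,801.54
State withholding: $11,801.54 × 0.03 = $354.05
SDI: $11,960.40 × 0.01 = $119.60
Paid family leave insurance: only $140,688.22 − $137,736.32 = $2,951.90 of this check is subject → $2,951.90 × 0.01 = $29.52
Total deductions = $158.86 + $354.05 + $119.60 + $29.52 = $662.03
Net pay = $11,960.40 − $662.03 = $11,298.37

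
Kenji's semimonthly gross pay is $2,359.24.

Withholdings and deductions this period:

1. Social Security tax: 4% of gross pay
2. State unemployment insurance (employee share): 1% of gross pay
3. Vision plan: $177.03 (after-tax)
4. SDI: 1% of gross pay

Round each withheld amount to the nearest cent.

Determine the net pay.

$2,040.66

SDI: $2,359.24 × 0.01 = $23.59
Social Security tax: $2,359.24 × 0.04 = $94.37
State unemployment insurance (employee share): $2,359.24 × 0.01 = $23.59
Vision plan: $177.03
Total deductions = $23.59 + $94.37 + $23.59 + $177.03 = $318.58
Net pay = $2,359.24 − $318.58 = $2,040.66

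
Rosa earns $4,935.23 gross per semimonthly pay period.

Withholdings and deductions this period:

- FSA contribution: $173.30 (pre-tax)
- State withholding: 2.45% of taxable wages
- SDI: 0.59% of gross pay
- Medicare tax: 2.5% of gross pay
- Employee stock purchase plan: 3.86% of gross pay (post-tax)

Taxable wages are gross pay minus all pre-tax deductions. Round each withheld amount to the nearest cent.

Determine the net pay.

$4,302.26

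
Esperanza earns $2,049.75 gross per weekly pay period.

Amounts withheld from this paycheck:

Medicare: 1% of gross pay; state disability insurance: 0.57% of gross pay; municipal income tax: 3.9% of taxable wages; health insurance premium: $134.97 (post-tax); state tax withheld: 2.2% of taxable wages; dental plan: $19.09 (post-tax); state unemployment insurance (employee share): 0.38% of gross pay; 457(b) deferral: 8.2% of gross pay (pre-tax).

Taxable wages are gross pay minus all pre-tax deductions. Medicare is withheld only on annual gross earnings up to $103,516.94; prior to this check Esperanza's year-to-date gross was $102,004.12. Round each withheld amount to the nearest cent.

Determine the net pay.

$1,578.22

457(b) deferral: $2,049.75 × 0.082 = $168.08
Taxable wages = $2,049.75 − $168.08 = $1,881.67
State tax withheld: $1,881.67 × 0.022 = $41.40
Municipal income tax: $1,881.67 × 0.039 = $73.39
Medicare: only $103,516.94 − $102,004.12 = $1,512.82 of this check is subject → $1,512.82 × 0.01 = $15.13
State unemployment insurance (employee share): $2,049.75 × 0.0038 = $7.79
State disability insurance: $2,049.75 × 0.0057 = $11.68
Health insurance premium: $134.97
Dental plan: $19.09
Total deductions = $168.08 + $41.40 + $73.39 + $15.13 + $7.79 + $11.68 + $134.97 + $19.09 = $471.53
Net pay = $2,049.75 − $471.53 = $1,578.22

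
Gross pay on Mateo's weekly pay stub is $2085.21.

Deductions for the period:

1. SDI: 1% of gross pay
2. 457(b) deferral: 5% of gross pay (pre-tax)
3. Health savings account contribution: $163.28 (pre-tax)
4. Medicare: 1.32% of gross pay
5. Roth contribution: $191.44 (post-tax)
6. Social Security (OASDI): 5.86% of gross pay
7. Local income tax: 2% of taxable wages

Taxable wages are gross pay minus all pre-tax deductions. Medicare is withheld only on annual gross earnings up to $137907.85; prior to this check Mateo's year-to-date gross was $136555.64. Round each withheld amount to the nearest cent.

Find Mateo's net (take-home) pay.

$1428.99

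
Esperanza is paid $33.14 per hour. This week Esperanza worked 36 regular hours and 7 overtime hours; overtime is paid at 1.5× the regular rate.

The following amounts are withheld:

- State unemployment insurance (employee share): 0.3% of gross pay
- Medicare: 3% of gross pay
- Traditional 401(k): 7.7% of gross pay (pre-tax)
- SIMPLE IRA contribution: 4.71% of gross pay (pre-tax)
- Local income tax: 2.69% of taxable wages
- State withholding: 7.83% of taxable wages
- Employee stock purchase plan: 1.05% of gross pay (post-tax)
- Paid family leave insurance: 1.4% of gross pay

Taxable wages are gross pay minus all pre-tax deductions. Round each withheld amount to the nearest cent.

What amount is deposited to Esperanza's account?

Regular pay: 36 × $33.14 = $1193.04
Overtime pay: 7 × $33.14 × 1.5 = $347.97
Gross pay = $1193.04 + $347.97 = $1541.01
Traditional 401(k): $1541.01 × 0.077 = $118.66
SIMPLE IRA contribution: $1541.01 × 0.0471 = $72.58
Pre-tax total = $118.66 + $72.58 = $191.24
Taxable wages = $1541.01 − $191.24 = $1349.77
State withholding: $1349.77 × 0.0783 = $105.69
Local income tax: $1349.77 × 0.0269 = $36.31
State unemployment insurance (employee share): $1541.01 × 0.003 = $4.62
Paid family leave insurance: $1541.01 × 0.014 = $21.57
Medicare: $1541.01 × 0.03 = $46.23
Employee stock purchase plan: $1541.01 × 0.0105 = $16.18
Total deductions = $118.66 + $72.58 + $105.69 + $36.31 + $4.62 + $21.57 + $46.23 + $16.18 = $421.84
Net pay = $1541.01 − $421.84 = $1119.17

$1119.17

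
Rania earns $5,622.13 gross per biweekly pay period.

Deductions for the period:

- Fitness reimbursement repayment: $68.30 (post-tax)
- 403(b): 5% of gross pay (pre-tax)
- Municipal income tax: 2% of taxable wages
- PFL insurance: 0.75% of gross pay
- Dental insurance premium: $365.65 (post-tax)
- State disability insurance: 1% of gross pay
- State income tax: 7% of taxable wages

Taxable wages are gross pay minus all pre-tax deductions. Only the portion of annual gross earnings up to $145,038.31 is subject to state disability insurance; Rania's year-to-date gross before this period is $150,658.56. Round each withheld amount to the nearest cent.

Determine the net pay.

$4,384.21

403(b): $5,622.13 × 0.05 = $281.11
Taxable wages = $5,622.13 − $281.11 = $5,341.02
State income tax: $5,341.02 × 0.07 = $373.87
Municipal income tax: $5,341.02 × 0.02 = $106.82
State disability insurance: annual cap $145,038.31 already reached (YTD $150,658.56), so $0.00
PFL insurance: $5,622.13 × 0.0075 = $42.17
Dental insurance premium: $365.65
Fitness reimbursement repayment: $68.30
Total deductions = $281.11 + $373.87 + $106.82 + $0.00 + $42.17 + $365.65 + $68.30 = $1,237.92
Net pay = $5,622.13 − $1,237.92 = $4,384.21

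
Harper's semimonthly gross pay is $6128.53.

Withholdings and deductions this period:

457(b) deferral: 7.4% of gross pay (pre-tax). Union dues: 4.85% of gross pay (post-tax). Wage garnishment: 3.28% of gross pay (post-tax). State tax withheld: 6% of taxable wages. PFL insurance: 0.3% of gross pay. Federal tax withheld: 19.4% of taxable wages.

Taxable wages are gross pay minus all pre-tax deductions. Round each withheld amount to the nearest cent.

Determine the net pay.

457(b) deferral: $6128.53 × 0.074 = $453.51
Taxable wages = $6128.53 − $453.51 = $5675.02
Federal tax withheld: $5675.02 × 0.194 = $1100.95
State tax withheld: $5675.02 × 0.06 = $340.50
PFL insurance: $6128.53 × 0.003 = $18.39
Wage garnishment: $6128.53 × 0.0328 = $201.02
Union dues: $6128.53 × 0.0485 = $297.23
Total deductions = $453.51 + $1100.95 + $340.50 + $18.39 + $201.02 + $297.23 = $2411.60
Net pay = $6128.53 − $2411.60 = $3716.93

$3716.93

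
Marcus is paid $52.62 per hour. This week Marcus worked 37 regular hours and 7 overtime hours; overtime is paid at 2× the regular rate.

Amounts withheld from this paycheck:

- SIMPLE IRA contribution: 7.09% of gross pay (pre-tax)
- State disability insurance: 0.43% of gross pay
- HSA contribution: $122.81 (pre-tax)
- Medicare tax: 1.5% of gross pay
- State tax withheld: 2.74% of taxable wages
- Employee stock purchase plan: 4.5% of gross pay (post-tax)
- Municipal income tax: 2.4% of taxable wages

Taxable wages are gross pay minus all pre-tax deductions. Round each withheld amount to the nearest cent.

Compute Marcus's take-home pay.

$2,076.15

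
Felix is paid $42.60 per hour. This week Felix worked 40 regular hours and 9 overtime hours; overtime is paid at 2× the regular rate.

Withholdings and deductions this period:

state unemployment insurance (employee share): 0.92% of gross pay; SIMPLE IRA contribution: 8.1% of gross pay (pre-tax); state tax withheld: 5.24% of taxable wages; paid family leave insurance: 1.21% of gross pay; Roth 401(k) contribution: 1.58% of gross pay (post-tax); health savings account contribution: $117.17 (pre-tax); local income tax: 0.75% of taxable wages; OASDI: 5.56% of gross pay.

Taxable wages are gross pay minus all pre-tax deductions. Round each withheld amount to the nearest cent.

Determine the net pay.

Regular pay: 40 × $42.60 = $1704.00
Overtime pay: 9 × $42.60 × 2 = $766.80
Gross pay = $1704.00 + $766.80 = $2470.80
Health savings account contribution: $117.17
SIMPLE IRA contribution: $2470.80 × 0.081 = $200.13
Pre-tax total = $117.17 + $200.13 = $317.30
Taxable wages = $2470.80 − $317.30 = $2153.50
Local income tax: $2153.50 × 0.0075 = $16.15
State tax withheld: $2153.50 × 0.0524 = $112.84
Paid family leave insurance: $2470.80 × 0.0121 = $29.90
OASDI: $2470.80 × 0.0556 = $137.38
State unemployment insurance (employee share): $2470.80 × 0.0092 = $22.73
Roth 401(k) contribution: $2470.80 × 0.0158 = $39.04
Total deductions = $117.17 + $200.13 + $16.15 + $112.84 + $29.90 + $137.38 + $22.73 + $39.04 = $675.34
Net pay = $2470.80 − $675.34 = $1795.46

$1795.46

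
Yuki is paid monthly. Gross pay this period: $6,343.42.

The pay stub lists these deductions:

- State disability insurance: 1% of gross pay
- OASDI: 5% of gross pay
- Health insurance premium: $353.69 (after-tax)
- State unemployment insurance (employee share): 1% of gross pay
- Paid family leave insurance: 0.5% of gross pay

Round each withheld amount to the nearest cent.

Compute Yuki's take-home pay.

Paid family leave insurance: $6,343.42 × 0.005 = $31.72
State unemployment insurance (employee share): $6,343.42 × 0.01 = $63.43
OASDI: $6,343.42 × 0.05 = $317.17
State disability insurance: $6,343.42 × 0.01 = $63.43
Health insurance premium: $353.69
Total deductions = $31.72 + $63.43 + $317.17 + $63.43 + $353.69 = $829.44
Net pay = $6,343.42 − $829.44 = $5,513.98

$5,513.98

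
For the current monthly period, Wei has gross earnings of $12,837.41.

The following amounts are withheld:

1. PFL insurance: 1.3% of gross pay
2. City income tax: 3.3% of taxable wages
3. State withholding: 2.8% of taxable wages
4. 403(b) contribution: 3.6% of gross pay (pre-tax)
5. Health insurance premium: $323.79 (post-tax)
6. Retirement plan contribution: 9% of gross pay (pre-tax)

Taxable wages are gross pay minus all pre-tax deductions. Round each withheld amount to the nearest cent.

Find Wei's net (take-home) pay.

Retirement plan contribution: $12,837.41 × 0.09 = $1,155.37
403(b) contribution: $12,837.41 × 0.036 = $462.15
Pre-tax total = $1,155.37 + $462.15 = $1,617.52
Taxable wages = $12,837.41 − $1,617.52 = $11,219.89
State withholding: $11,219.89 × 0.028 = $314.16
City income tax: $11,219.89 × 0.033 = $370.26
PFL insurance: $12,837.41 × 0.013 = $166.89
Health insurance premium: $323.79
Total deductions = $1,155.37 + $462.15 + $314.16 + $370.26 + $166.89 + $323.79 = $2,792.62
Net pay = $12,837.41 − $2,792.62 = $10,044.79

$10,044.79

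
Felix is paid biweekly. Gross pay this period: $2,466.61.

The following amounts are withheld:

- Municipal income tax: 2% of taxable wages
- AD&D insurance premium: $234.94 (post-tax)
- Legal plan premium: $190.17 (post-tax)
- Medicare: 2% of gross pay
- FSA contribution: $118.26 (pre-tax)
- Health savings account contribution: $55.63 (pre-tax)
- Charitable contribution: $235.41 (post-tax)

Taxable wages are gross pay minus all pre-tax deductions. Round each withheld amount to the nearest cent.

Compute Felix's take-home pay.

$1,537.02

FSA contribution: $118.26
Health savings account contribution: $55.63
Pre-tax total = $118.26 + $55.63 = $173.89
Taxable wages = $2,466.61 − $173.89 = $2,292.72
Municipal income tax: $2,292.72 × 0.02 = $45.85
Medicare: $2,466.61 × 0.02 = $49.33
AD&D insurance premium: $234.94
Charitable contribution: $235.41
Legal plan premium: $190.17
Total deductions = $118.26 + $55.63 + $45.85 + $49.33 + $234.94 + $235.41 + $190.17 = $929.59
Net pay = $2,466.61 − $929.59 = $1,537.02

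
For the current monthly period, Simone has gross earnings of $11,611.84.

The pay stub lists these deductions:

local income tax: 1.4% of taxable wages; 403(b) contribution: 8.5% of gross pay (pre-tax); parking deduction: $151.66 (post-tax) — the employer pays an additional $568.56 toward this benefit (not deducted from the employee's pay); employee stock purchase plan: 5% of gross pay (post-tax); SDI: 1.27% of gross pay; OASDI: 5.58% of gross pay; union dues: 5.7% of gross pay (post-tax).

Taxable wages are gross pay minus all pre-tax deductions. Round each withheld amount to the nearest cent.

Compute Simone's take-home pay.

$8,286.55

403(b) contribution: $11,611.84 × 0.085 = $987.01
Taxable wages = $11,611.84 − $987.01 = $10,624.83
Local income tax: $10,624.83 × 0.014 = $148.75
OASDI: $11,611.84 × 0.0558 = $647.94
SDI: $11,611.84 × 0.0127 = $147.47
Employee stock purchase plan: $11,611.84 × 0.05 = $580.59
Union dues: $11,611.84 × 0.057 = $661.87
Parking deduction: $151.66
(Employer's $568.56 toward parking deduction is not withheld from the employee.)
Total deductions = $987.01 + $148.75 + $647.94 + $147.47 + $580.59 + $661.87 + $151.66 = $3,325.29
Net pay = $11,611.84 − $3,325.29 = $8,286.55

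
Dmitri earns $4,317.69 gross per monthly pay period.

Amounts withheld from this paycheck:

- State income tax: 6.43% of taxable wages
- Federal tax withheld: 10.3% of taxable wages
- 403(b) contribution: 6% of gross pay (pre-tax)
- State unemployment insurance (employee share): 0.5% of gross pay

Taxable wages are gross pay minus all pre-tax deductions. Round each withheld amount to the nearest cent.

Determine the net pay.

$3,358.03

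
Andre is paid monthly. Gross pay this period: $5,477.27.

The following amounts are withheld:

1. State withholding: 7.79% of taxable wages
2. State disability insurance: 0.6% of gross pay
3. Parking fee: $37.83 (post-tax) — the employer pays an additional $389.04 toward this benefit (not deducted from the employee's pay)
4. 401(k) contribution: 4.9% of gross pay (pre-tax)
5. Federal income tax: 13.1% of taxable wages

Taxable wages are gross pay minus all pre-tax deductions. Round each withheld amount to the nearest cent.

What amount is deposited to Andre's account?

$4,050.06

401(k) contribution: $5,477.27 × 0.049 = $268.39
Taxable wages = $5,477.27 − $268.39 = $5,208.88
Federal income tax: $5,208.88 × 0.131 = $682.36
State withholding: $5,208.88 × 0.0779 = $405.77
State disability insurance: $5,477.27 × 0.006 = $32.86
Parking fee: $37.83
(Employer's $389.04 toward parking fee is not withheld from the employee.)
Total deductions = $268.39 + $682.36 + $405.77 + $32.86 + $37.83 = $1,427.21
Net pay = $5,477.27 − $1,427.21 = $4,050.06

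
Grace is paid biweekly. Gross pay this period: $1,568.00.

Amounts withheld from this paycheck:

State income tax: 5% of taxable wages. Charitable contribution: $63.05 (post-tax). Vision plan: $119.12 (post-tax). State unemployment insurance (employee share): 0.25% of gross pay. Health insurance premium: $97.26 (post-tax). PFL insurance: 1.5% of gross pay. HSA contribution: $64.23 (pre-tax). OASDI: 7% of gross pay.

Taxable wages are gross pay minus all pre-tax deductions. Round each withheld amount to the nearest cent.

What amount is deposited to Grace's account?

$1,011.95

HSA contribution: $64.23
Taxable wages = $1,568.00 − $64.23 = $1,503.77
State income tax: $1,503.77 × 0.05 = $75.19
OASDI: $1,568.00 × 0.07 = $109.76
PFL insurance: $1,568.00 × 0.015 = $23.52
State unemployment insurance (employee share): $1,568.00 × 0.0025 = $3.92
Health insurance premium: $97.26
Vision plan: $119.12
Charitable contribution: $63.05
Total deductions = $64.23 + $75.19 + $109.76 + $23.52 + $3.92 + $97.26 + $119.12 + $63.05 = $556.05
Net pay = $1,568.00 − $556.05 = $1,011.95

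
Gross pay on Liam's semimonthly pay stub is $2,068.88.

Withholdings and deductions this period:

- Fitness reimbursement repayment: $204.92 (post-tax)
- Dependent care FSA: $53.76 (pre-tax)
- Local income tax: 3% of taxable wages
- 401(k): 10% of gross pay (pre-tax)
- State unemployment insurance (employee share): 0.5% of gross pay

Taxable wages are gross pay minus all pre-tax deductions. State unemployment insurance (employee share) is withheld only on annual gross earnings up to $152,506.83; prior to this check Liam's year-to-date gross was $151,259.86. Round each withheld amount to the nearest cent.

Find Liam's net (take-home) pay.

$1,542.83

Dependent care FSA: $53.76
401(k): $2,068.88 × 0.1 = $206.89
Pre-tax total = $53.76 + $206.89 = $260.65
Taxable wages = $2,068.88 − $260.65 = $1,808.23
Local income tax: $1,808.23 × 0.03 = $54.25
State unemployment insurance (employee share): only $152,506.83 − $151,259.86 = $1,246.97 of this check is subject → $1,246.97 × 0.005 = $6.23
Fitness reimbursement repayment: $204.92
Total deductions = $53.76 + $206.89 + $54.25 + $6.23 + $204.92 = $526.05
Net pay = $2,068.88 − $526.05 = $1,542.83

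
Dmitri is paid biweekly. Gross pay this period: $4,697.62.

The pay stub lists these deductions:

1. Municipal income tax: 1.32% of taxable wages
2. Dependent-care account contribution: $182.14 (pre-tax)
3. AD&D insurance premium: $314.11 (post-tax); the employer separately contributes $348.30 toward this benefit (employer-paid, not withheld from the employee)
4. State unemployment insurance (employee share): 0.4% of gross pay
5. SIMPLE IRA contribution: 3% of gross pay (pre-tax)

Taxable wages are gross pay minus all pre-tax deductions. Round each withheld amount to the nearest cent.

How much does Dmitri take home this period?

Dependent-care account contribution: $182.14
SIMPLE IRA contribution: $4,697.62 × 0.03 = $140.93
Pre-tax total = $182.14 + $140.93 = $323.07
Taxable wages = $4,697.62 − $323.07 = $4,374.55
Municipal income tax: $4,374.55 × 0.0132 = $57.74
State unemployment insurance (employee share): $4,697.62 × 0.004 = $18.79
AD&D insurance premium: $314.11
(Employer's $348.30 toward AD&D insurance premium is not withheld from the employee.)
Total deductions = $182.14 + $140.93 + $57.74 + $18.79 + $314.11 = $713.71
Net pay = $4,697.62 − $713.71 = $3,983.91

$3,983.91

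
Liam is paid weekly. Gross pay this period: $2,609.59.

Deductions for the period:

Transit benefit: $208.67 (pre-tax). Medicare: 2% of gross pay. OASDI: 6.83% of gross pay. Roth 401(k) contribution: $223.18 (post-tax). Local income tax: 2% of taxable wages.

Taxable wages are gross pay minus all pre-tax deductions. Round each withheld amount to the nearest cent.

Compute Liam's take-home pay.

Transit benefit: $208.67
Taxable wages = $2,609.59 − $208.67 = $2,400.92
Local income tax: $2,400.92 × 0.02 = $48.02
Medicare: $2,609.59 × 0.02 = $52.19
OASDI: $2,609.59 × 0.0683 = $178.23
Roth 401(k) contribution: $223.18
Total deductions = $208.67 + $48.02 + $52.19 + $178.23 + $223.18 = $710.29
Net pay = $2,609.59 − $710.29 = $1,899.30

$1,899.30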